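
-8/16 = -1/2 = -0.50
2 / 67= 0.03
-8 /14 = -4 /7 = -0.57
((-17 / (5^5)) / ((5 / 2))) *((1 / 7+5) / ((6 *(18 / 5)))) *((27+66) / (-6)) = 527 / 65625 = 0.01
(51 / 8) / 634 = 51 / 5072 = 0.01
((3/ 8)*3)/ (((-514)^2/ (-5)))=-45/ 2113568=-0.00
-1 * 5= -5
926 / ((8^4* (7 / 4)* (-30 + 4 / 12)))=-1389 / 318976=-0.00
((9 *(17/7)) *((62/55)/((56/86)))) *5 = 203949/1078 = 189.19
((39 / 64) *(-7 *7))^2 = 891.58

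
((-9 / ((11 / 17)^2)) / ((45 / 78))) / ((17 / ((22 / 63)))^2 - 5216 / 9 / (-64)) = -811512 / 51814075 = -0.02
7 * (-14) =-98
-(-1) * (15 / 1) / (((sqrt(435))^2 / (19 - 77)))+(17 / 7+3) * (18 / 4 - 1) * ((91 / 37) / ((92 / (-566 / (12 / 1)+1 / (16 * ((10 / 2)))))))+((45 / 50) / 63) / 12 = -49466761 / 1906240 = -25.95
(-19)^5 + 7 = -2476092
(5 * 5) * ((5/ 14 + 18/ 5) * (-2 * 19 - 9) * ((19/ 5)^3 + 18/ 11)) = -1011563281/ 3850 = -262743.71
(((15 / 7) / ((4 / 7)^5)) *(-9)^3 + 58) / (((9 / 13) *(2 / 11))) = -3745962649 / 18432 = -203231.48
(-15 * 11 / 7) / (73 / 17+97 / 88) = -82280 / 18837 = -4.37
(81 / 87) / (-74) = -27 / 2146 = -0.01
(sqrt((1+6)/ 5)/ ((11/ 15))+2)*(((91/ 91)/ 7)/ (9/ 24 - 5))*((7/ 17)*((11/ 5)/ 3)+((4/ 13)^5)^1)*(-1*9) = 2077249032*sqrt(35)/ 89914169345+1384832688/ 8174015395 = 0.31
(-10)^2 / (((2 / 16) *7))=800 / 7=114.29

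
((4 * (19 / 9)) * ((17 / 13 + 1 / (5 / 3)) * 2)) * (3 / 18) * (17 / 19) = 4.80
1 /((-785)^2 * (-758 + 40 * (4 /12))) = -3 /1376646650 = -0.00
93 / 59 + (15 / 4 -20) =-3463 / 236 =-14.67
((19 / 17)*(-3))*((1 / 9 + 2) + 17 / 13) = -7600 / 663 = -11.46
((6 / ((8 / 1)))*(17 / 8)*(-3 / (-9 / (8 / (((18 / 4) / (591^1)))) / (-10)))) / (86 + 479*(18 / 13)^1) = -7.45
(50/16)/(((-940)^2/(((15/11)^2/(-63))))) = -25/239490944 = -0.00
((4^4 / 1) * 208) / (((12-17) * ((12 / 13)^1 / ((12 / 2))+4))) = -346112 / 135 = -2563.79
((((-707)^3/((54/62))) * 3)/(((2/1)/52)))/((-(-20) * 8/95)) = -2705932061651/144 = -18791194872.58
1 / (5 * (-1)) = -1 / 5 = -0.20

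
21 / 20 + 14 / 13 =553 / 260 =2.13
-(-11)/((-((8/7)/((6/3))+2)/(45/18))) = -385/36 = -10.69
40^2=1600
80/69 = 1.16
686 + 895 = 1581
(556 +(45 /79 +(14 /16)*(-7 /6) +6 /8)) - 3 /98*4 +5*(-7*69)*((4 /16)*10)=-5481.32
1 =1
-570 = -570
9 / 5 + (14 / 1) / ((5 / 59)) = 167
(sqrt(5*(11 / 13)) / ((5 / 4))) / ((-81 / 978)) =-1304*sqrt(715) / 1755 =-19.87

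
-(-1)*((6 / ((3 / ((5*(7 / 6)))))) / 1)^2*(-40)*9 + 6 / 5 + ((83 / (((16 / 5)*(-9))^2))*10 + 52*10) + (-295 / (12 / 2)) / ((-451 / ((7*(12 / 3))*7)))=-48456.43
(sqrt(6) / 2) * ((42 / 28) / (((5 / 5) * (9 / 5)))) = 5 * sqrt(6) / 12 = 1.02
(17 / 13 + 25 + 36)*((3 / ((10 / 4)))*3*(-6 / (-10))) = 8748 / 65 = 134.58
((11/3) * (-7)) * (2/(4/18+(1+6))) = -7.11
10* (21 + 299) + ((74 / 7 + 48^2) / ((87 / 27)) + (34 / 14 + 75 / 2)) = 3958.24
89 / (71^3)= 0.00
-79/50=-1.58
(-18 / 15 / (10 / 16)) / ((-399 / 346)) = 5536 / 3325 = 1.66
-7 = -7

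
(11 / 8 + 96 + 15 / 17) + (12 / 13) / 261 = 15114097 / 153816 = 98.26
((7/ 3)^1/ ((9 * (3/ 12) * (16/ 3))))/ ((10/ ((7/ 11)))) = 49/ 3960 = 0.01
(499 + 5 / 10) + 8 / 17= 16999 / 34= 499.97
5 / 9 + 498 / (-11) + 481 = 43192 / 99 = 436.28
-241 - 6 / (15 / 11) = -1227 / 5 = -245.40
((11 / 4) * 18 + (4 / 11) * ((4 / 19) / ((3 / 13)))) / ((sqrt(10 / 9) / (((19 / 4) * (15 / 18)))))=62489 * sqrt(10) / 1056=187.13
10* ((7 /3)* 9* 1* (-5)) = -1050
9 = 9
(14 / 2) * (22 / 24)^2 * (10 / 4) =4235 / 288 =14.70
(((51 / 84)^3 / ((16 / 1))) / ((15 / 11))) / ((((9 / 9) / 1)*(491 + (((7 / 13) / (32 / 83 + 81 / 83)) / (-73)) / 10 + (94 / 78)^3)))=8814817379511 / 423433856830111232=0.00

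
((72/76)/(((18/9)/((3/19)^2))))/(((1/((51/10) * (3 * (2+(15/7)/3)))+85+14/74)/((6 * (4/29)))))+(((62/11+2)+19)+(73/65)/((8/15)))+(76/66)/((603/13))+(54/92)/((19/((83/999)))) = 105689032572107510155/3673630749818147976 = 28.77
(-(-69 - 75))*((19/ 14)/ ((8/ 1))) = 24.43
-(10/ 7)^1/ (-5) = 2/ 7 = 0.29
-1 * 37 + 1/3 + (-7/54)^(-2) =3358/147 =22.84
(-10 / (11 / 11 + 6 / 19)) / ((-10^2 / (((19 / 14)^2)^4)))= 322687697779 / 368947264000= 0.87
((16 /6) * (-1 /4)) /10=-1 /15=-0.07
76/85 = 0.89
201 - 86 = 115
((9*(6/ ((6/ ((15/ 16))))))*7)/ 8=945/ 128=7.38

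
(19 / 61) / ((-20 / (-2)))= 19 / 610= 0.03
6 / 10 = 3 / 5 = 0.60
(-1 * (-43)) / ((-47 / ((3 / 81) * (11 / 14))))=-473 / 17766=-0.03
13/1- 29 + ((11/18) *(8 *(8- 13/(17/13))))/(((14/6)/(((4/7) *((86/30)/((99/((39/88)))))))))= -600878/37485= -16.03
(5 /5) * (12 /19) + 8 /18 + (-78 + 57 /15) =-62521 /855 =-73.12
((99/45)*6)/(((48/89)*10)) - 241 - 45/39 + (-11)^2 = -617273/5200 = -118.71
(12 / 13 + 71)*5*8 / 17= 2200 / 13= 169.23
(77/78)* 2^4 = 616/39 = 15.79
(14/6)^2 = 49/9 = 5.44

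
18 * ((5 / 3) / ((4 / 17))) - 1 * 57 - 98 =-55 / 2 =-27.50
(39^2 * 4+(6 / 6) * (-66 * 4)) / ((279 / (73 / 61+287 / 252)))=2487565 / 51057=48.72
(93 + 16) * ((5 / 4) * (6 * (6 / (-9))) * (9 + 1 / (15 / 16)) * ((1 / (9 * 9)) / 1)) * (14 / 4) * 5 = -1185.32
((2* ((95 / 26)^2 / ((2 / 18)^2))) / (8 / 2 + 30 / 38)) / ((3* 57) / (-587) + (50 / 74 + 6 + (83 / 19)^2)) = 108901248216525 / 6141732003134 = 17.73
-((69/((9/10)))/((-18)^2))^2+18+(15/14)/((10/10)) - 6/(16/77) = -32603051/3306744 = -9.86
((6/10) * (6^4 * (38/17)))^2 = 21828289536/7225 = 3021216.54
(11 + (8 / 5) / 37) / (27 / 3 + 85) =2043 / 17390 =0.12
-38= -38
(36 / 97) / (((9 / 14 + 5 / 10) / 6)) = 189 / 97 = 1.95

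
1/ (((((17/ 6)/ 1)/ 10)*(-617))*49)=-60/ 513961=-0.00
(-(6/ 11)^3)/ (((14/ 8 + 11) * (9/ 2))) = -64/ 22627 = -0.00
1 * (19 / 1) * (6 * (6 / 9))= 76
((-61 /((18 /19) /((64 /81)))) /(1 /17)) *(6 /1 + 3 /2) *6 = -3152480 /81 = -38919.51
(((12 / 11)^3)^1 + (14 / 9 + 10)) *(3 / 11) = 153976 / 43923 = 3.51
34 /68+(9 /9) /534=134 /267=0.50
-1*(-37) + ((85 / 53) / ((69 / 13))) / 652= 88222573 / 2384364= 37.00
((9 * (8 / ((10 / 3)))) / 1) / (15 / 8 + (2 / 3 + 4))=2592 / 785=3.30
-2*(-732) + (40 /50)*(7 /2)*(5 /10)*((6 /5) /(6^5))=47433607 /32400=1464.00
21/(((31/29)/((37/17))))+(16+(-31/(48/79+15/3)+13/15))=189438073/3501915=54.10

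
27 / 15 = 9 / 5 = 1.80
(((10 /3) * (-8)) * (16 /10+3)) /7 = -368 /21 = -17.52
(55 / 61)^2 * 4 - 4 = -2784 / 3721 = -0.75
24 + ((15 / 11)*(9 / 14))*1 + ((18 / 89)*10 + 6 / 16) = 1495275 / 54824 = 27.27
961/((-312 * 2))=-961/624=-1.54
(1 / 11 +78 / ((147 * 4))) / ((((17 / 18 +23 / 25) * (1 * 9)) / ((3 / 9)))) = 6025 / 1356663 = 0.00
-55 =-55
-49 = -49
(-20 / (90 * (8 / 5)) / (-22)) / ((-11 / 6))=-5 / 1452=-0.00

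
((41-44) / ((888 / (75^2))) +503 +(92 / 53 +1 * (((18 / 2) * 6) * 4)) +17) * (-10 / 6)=-56377375 / 47064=-1197.89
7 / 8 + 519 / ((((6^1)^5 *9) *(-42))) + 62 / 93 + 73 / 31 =118343413 / 30373056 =3.90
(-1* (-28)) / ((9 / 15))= 140 / 3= 46.67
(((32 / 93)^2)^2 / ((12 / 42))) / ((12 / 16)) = 14680064 / 224415603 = 0.07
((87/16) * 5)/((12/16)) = 145/4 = 36.25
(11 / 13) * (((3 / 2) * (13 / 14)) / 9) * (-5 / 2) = -55 / 168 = -0.33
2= 2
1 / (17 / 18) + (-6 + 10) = 86 / 17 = 5.06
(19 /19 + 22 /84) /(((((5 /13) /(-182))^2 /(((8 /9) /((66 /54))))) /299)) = 50691890704 /825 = 61444716.00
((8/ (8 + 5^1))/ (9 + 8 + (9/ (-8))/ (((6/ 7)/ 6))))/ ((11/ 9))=576/ 10439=0.06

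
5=5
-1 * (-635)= 635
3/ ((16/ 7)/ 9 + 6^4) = 189/ 81664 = 0.00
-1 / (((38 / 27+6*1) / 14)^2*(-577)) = 35721 / 5770000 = 0.01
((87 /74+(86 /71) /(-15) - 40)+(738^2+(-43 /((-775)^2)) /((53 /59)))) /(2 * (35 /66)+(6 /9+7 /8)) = 12023335729990845964 /57450800510625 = 209280.56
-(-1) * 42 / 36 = 7 / 6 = 1.17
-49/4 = -12.25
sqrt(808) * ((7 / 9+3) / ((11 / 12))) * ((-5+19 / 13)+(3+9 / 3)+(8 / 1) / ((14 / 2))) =89216 * sqrt(202) / 3003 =422.24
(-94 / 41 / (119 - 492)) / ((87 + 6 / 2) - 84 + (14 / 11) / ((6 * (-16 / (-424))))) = 6204 / 11729731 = 0.00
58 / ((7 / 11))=638 / 7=91.14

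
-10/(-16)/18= 5/144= 0.03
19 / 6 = 3.17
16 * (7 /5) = 112 /5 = 22.40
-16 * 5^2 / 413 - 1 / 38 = -15613 / 15694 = -0.99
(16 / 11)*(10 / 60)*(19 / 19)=8 / 33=0.24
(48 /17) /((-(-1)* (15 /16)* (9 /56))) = 14336 /765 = 18.74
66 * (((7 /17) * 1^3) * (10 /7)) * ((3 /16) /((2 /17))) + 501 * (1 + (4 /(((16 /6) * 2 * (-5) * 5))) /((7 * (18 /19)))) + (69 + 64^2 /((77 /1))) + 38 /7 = 2649693 /3850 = 688.23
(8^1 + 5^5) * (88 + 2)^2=25377300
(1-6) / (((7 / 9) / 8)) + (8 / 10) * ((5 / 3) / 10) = -5386 / 105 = -51.30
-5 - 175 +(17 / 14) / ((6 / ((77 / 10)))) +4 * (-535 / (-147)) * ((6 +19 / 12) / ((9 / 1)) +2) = -21759599 / 158760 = -137.06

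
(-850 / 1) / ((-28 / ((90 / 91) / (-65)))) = -3825 / 8281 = -0.46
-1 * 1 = -1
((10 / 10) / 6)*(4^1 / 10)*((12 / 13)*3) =12 / 65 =0.18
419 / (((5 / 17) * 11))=129.51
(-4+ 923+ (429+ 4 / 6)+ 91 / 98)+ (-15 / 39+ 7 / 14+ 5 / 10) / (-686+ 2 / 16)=449250265 / 332878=1349.59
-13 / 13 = -1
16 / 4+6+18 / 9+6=18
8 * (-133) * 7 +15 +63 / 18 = -14859 / 2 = -7429.50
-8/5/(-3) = 8/15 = 0.53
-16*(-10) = 160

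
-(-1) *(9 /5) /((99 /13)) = 13 /55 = 0.24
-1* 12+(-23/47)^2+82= 155159/2209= 70.24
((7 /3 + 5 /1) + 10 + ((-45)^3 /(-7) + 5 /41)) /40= 2805851 /8610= 325.88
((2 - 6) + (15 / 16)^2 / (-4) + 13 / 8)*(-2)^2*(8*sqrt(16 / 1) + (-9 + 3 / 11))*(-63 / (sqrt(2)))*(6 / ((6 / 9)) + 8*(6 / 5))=15567363*sqrt(2) / 110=200141.60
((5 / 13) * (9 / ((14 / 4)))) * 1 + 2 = 272 / 91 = 2.99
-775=-775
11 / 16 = 0.69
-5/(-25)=1/5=0.20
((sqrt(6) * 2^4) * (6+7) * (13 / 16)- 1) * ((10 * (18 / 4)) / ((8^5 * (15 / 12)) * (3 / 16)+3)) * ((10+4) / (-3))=70 / 2561- 910 * sqrt(6) / 197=-11.29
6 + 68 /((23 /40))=2858 /23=124.26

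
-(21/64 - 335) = 21419/64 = 334.67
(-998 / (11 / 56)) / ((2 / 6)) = -167664 / 11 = -15242.18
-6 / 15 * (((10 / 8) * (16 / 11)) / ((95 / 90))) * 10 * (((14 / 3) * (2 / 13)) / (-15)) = 0.33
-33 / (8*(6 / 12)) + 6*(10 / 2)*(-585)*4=-280833 / 4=-70208.25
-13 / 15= -0.87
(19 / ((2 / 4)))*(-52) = -1976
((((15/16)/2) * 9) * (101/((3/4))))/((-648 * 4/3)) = -505/768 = -0.66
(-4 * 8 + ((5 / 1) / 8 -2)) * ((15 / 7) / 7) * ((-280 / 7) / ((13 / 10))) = 200250 / 637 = 314.36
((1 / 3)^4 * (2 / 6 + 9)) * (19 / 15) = 0.15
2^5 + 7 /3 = 34.33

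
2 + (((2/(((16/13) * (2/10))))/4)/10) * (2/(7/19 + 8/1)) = 10423/5088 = 2.05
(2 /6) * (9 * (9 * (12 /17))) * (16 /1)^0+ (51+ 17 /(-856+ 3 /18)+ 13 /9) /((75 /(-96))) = -943662788 /19641375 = -48.04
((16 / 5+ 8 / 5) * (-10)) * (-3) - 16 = 128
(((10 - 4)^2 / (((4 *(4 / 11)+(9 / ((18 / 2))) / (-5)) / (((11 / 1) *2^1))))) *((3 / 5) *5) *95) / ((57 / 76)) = 5517600 / 23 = 239895.65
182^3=6028568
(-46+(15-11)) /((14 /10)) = -30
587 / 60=9.78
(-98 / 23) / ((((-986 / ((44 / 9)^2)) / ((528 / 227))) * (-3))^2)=-0.00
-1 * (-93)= 93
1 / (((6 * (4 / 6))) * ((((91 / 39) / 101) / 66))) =9999 / 14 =714.21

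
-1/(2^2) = -1/4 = -0.25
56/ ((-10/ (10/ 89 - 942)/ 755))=354424784/ 89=3982300.94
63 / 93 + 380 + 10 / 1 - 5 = 11956 / 31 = 385.68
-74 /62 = -37 /31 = -1.19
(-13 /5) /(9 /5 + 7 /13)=-169 /152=-1.11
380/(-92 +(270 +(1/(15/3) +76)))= 1.49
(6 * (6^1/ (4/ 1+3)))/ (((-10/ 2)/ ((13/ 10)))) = -1.34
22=22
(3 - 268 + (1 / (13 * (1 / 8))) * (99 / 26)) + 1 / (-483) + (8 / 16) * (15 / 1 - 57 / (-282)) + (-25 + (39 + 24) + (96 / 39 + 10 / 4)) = -3254803103 / 15345876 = -212.10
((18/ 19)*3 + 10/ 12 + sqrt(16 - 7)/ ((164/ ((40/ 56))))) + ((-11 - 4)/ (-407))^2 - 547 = -5889160224919/ 10839407964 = -543.31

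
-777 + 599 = -178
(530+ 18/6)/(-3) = -533/3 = -177.67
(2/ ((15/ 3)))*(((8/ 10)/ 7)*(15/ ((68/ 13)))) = 78/ 595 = 0.13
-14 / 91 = -2 / 13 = -0.15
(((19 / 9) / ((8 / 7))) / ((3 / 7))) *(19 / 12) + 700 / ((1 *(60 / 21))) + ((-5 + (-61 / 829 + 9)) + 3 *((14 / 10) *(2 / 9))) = 2757774089 / 10743840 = 256.68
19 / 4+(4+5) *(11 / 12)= 13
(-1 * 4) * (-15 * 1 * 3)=180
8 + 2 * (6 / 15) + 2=54 / 5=10.80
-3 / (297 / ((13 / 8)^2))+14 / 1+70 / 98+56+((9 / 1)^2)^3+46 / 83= 1956611368819 / 3681216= 531512.24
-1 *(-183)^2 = -33489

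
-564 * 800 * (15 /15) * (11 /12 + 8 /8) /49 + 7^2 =-862399 /49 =-17599.98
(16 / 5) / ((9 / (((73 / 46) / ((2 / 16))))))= 4672 / 1035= 4.51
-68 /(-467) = 68 /467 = 0.15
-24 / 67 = -0.36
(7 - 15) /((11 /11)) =-8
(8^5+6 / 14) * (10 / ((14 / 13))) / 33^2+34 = 16723909 / 53361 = 313.41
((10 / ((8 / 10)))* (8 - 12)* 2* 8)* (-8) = 6400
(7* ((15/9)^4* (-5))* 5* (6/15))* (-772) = 416975.31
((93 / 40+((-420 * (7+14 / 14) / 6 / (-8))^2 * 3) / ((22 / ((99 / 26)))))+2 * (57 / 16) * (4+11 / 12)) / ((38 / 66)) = 177200133 / 39520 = 4483.81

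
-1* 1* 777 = -777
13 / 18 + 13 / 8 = 169 / 72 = 2.35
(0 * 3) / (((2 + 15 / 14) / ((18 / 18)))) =0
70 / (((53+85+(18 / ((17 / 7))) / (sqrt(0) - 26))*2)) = 1547 / 6087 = 0.25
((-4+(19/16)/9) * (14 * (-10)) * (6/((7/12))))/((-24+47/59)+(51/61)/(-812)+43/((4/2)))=-3267.97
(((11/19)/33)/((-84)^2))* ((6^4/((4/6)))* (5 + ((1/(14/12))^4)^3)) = 0.02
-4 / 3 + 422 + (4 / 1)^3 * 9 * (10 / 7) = 26114 / 21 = 1243.52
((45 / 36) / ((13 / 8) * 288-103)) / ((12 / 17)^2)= 289 / 42048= 0.01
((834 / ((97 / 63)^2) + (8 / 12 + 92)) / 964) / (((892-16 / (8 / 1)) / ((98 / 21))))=0.00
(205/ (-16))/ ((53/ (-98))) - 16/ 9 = 83621/ 3816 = 21.91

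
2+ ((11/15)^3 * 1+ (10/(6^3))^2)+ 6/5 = 5243717/1458000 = 3.60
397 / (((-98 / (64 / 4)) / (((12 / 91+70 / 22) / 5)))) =-10534792 / 245245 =-42.96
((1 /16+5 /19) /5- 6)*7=-63147 /1520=-41.54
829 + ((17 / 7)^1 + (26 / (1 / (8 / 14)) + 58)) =6330 / 7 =904.29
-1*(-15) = 15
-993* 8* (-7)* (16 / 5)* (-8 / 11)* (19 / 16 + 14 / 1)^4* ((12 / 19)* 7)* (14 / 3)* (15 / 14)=-508969405798371 / 3344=-152203769676.55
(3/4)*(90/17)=135/34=3.97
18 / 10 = 9 / 5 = 1.80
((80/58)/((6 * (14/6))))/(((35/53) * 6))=106/4263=0.02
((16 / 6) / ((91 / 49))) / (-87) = -56 / 3393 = -0.02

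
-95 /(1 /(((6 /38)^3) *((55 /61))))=-7425 /22021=-0.34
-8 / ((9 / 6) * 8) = -2 / 3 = -0.67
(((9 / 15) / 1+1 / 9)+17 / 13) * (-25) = -5905 / 117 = -50.47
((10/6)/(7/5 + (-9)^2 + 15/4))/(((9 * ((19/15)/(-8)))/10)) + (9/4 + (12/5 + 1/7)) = 4.66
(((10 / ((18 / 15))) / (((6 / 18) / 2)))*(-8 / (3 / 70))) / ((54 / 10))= -140000 / 81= -1728.40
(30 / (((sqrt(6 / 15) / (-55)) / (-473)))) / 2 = 390225 * sqrt(10) / 2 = 616999.90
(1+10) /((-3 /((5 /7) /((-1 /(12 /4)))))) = 55 /7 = 7.86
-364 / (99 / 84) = -10192 / 33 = -308.85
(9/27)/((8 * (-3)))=-1/72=-0.01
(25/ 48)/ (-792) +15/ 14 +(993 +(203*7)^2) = 537608795153/ 266112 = 2020235.07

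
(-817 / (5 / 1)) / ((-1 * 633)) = 817 / 3165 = 0.26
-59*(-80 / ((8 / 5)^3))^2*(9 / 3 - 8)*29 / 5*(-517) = -345541796875 / 1024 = -337443161.01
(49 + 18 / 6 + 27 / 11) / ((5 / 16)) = 9584 / 55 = 174.25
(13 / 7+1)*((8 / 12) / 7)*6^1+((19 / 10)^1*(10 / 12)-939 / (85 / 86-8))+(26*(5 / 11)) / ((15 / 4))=60794603 / 433356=140.29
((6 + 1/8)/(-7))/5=-7/40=-0.18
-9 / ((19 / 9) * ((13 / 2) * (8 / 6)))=-0.49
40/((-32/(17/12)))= -85/48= -1.77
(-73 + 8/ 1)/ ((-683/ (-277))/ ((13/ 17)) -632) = 234065/ 2264221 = 0.10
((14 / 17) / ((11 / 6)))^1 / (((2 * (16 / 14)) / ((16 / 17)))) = 588 / 3179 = 0.18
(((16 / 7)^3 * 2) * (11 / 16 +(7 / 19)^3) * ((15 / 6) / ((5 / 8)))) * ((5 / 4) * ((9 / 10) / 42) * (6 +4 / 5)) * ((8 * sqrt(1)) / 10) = 4226853888 / 411711475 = 10.27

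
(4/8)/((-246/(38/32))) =-0.00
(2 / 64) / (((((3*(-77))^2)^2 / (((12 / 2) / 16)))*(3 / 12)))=1 / 60744454848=0.00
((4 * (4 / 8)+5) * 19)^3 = 2352637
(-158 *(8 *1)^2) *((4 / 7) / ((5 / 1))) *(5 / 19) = -40448 / 133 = -304.12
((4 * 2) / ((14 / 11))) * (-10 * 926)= -58205.71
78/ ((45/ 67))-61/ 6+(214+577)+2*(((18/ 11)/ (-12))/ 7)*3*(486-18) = 1945633/ 2310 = 842.27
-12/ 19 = -0.63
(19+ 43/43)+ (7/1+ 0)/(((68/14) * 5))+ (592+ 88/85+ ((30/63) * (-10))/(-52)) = 613.42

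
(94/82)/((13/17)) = 799/533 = 1.50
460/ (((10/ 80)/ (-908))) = -3341440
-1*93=-93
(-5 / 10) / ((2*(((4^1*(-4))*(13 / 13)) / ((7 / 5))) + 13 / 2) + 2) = 7 / 201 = 0.03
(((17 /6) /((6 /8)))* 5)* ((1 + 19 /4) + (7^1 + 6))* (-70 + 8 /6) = -218875 /9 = -24319.44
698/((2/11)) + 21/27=3839.78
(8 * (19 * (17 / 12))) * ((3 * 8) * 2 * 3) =31008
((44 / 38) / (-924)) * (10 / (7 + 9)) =-0.00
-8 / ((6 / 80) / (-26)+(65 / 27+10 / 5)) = -224640 / 123679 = -1.82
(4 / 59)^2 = 16 / 3481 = 0.00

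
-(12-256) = 244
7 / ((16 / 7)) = 49 / 16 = 3.06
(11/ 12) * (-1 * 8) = -22/ 3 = -7.33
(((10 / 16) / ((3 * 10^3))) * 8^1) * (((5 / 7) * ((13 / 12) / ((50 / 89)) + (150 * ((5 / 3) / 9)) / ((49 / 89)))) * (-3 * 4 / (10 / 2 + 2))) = -4620079 / 43218000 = -0.11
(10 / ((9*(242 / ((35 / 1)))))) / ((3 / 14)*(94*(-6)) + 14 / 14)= -1225 / 913671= -0.00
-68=-68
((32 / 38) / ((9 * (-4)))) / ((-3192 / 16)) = 8 / 68229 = 0.00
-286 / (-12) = 143 / 6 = 23.83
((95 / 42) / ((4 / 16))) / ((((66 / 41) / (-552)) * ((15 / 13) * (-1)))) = 1863368 / 693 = 2688.84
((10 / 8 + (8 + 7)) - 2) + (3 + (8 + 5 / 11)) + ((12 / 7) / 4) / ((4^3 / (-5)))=126507 / 4928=25.67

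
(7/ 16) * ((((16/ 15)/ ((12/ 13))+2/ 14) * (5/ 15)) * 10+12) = 1543/ 216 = 7.14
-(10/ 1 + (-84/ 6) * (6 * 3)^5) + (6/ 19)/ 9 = 1507874696/ 57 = 26453942.04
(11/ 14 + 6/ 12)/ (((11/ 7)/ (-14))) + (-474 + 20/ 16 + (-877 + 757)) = -26585/ 44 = -604.20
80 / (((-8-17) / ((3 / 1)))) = -48 / 5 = -9.60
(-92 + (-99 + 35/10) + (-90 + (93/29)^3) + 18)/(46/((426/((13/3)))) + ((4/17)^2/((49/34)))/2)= -5881333277799/12647696398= -465.01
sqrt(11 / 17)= sqrt(187) / 17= 0.80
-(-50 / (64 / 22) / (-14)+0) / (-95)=55 / 4256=0.01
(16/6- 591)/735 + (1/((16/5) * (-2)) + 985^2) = 13691801699/14112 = 970224.04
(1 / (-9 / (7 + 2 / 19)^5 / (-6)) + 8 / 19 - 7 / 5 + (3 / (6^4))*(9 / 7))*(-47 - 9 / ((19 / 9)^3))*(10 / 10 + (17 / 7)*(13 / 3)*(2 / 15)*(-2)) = 4699404109281698295301 / 4493850780648600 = 1045741.02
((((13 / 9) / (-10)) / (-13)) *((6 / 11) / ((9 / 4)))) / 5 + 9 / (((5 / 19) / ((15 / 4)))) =3809041 / 29700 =128.25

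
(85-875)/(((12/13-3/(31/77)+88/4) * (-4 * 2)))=31837/4988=6.38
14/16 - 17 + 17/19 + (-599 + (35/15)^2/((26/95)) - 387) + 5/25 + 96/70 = -121969069/124488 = -979.77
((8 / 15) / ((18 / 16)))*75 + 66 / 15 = 1798 / 45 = 39.96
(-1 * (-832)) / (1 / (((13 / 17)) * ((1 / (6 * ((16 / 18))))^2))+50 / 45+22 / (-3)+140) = 8112 / 1667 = 4.87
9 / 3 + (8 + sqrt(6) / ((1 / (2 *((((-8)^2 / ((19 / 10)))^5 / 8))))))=11 + 26843545600000 *sqrt(6) / 2476099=26555083.96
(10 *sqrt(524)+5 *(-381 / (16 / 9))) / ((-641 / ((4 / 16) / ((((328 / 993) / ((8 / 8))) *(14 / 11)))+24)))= 32.33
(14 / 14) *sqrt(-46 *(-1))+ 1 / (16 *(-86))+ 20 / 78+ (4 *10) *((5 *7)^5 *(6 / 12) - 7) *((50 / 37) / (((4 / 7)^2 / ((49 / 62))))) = sqrt(46)+ 211478065329434987 / 61552608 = 3435728763.06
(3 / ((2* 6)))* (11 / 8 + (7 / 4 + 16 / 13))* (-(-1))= 453 / 416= 1.09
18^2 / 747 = 36 / 83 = 0.43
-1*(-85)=85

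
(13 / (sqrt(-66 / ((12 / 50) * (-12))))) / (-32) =-13 * sqrt(33) / 880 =-0.08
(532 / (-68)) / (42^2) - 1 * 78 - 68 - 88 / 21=-643435 / 4284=-150.19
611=611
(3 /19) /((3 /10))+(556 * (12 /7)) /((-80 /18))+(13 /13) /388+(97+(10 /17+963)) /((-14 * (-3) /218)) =23208255361 /4386340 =5291.03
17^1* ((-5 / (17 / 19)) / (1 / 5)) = -475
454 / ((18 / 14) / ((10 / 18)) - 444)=-15890 / 15459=-1.03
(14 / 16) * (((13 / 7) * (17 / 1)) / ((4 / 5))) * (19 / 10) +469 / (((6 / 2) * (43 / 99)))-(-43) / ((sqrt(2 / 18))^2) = 2236109 / 2752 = 812.54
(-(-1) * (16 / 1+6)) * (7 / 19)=154 / 19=8.11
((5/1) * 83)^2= 172225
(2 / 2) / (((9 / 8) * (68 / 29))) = 58 / 153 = 0.38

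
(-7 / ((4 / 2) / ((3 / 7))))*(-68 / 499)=102 / 499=0.20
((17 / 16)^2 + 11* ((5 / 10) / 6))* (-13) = -20423 / 768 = -26.59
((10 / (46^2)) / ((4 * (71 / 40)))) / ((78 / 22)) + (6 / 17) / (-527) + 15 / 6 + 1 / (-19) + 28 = 15183246694885 / 498679782042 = 30.45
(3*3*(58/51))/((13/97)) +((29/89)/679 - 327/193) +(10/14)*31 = 249559891629/2577563443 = 96.82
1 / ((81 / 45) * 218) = 5 / 1962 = 0.00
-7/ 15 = -0.47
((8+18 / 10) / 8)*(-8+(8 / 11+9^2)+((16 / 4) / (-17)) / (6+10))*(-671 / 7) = -23543499 / 2720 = -8655.70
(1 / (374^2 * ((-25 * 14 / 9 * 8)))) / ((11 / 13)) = -117 / 4308180800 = -0.00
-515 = -515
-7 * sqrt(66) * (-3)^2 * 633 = -39879 * sqrt(66) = -323978.53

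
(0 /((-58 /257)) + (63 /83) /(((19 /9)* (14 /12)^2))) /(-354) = -486 /651301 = -0.00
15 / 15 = 1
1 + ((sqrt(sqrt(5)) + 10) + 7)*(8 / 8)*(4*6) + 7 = 24*5^(1 / 4) + 416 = 451.89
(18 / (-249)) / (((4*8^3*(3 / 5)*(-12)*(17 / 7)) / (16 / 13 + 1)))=1015 / 225398784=0.00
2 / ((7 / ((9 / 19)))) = 18 / 133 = 0.14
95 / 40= 19 / 8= 2.38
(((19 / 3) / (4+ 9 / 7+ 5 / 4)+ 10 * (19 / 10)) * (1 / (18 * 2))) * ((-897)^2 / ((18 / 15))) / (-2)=-4900515815 / 26352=-185963.71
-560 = -560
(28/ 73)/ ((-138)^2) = 7/ 347553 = 0.00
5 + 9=14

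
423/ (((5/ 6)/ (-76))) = -192888/ 5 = -38577.60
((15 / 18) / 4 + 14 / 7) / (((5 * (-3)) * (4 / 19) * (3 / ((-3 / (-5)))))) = -1007 / 7200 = -0.14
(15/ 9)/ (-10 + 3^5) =5/ 699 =0.01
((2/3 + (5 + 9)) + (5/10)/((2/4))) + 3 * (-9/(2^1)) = 13/6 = 2.17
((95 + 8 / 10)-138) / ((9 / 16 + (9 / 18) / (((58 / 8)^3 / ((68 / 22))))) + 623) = -905709904 / 13383184955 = -0.07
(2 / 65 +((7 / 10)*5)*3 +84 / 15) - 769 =-752.87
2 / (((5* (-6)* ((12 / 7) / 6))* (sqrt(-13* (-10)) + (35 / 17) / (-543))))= -198826509* sqrt(130) / 110774757050 - 150773 / 22154951410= -0.02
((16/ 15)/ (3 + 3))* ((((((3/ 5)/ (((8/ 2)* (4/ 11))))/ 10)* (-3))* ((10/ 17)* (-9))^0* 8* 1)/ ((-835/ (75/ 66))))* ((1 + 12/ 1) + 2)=0.00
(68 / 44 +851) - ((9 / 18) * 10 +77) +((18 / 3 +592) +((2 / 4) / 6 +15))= 182639 / 132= 1383.63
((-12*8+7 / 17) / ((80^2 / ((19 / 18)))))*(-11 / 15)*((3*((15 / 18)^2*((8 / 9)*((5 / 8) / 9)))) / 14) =339625 / 3197988864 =0.00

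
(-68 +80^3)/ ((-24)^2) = 42661/ 48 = 888.77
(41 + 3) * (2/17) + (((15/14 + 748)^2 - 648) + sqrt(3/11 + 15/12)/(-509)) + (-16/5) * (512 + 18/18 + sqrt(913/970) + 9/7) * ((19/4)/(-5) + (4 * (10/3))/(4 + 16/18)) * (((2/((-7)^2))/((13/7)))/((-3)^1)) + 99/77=560487.93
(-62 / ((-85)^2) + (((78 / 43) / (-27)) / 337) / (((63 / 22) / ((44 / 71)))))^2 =1321352917418853539236 / 17764591734100895938655625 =0.00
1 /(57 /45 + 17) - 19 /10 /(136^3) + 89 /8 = 38527350357 /3446174720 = 11.18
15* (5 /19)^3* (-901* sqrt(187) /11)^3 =-23314417344375* sqrt(187) /829939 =-384148548.43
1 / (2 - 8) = -1 / 6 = -0.17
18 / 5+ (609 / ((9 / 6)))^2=824198 / 5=164839.60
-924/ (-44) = 21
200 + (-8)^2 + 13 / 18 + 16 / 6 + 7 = 274.39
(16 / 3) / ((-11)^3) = -16 / 3993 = -0.00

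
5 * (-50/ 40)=-25/ 4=-6.25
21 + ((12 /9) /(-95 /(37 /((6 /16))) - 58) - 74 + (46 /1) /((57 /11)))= -43916791 /994821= -44.15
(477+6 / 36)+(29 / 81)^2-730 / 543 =1130421383 / 2375082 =475.95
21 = 21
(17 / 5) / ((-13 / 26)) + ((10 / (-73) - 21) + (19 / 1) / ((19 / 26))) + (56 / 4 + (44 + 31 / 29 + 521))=578.13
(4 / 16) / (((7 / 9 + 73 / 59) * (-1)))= -531 / 4280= -0.12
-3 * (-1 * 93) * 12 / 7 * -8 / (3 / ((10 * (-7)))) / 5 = 17856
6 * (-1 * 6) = -36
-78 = -78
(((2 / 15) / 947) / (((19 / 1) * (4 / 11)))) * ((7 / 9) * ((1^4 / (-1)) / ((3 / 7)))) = -539 / 14574330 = -0.00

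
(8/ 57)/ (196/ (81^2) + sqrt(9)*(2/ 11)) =96228/ 394459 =0.24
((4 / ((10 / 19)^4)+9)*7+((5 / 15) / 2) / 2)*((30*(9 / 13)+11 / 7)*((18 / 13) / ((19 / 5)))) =515183493 / 147875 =3483.91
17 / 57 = 0.30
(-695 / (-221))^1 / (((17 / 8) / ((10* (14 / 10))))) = 77840 / 3757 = 20.72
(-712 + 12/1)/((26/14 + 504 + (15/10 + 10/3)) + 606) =-29400/46901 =-0.63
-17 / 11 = -1.55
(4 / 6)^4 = 16 / 81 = 0.20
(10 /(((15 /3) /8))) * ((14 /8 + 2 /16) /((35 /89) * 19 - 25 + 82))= 1335 /2869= 0.47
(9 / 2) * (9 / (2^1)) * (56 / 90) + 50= 313 / 5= 62.60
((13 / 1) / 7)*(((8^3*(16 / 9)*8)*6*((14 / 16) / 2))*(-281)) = -29925376 / 3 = -9975125.33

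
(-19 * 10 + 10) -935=-1115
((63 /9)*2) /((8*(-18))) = -7 /72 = -0.10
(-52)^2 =2704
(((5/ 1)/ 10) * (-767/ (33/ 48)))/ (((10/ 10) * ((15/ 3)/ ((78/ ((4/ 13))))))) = -1555476/ 55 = -28281.38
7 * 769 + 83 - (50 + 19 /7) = 37893 /7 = 5413.29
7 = 7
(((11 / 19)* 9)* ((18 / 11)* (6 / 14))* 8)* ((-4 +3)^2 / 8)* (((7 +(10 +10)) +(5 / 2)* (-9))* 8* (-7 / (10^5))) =-2187 / 237500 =-0.01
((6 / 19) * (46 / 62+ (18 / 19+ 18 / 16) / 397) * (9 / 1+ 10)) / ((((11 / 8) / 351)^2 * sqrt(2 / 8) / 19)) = 16530739591392 / 1489147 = 11100811.13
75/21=25/7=3.57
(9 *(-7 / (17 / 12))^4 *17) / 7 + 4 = 64031684 / 4913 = 13033.11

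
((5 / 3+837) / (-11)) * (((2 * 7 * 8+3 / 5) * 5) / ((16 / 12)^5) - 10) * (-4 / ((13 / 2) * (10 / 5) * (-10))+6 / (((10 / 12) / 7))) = -11862173249 / 24960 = -475247.33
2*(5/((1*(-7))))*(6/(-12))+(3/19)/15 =482/665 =0.72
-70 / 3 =-23.33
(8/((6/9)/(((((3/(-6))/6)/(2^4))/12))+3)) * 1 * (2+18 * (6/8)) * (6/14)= -124/3577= -0.03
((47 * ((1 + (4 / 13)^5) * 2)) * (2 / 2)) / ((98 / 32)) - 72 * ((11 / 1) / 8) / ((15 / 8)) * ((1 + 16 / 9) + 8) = -538.29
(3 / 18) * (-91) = -91 / 6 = -15.17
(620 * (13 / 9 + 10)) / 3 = 63860 / 27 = 2365.19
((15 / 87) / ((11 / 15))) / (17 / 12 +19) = 0.01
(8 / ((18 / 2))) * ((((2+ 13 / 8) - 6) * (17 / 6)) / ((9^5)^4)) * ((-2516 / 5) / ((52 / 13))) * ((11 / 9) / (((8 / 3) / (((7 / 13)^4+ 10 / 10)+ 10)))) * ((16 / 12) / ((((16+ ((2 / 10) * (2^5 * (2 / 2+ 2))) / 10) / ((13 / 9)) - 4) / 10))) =1473930872425 / 2955397924085040038221634862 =0.00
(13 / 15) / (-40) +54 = 32387 / 600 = 53.98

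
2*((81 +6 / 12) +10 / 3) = 509 / 3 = 169.67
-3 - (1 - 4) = 0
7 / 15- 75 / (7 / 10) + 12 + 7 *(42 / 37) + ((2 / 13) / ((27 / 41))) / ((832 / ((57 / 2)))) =-10932247451 / 126060480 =-86.72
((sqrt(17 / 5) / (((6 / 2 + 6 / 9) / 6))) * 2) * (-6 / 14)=-108 * sqrt(85) / 385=-2.59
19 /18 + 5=109 /18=6.06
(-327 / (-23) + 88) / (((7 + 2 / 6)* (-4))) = -7053 / 2024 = -3.48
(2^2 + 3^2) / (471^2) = 13 / 221841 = 0.00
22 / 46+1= 34 / 23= 1.48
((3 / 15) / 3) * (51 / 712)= 17 / 3560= 0.00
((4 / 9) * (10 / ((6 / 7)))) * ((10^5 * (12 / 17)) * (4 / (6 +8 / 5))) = 560000000 / 2907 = 192638.46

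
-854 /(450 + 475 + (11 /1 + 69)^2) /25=-854 /183125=-0.00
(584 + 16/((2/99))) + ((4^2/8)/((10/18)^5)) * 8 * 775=29460304/125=235682.43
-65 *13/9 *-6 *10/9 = 16900/27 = 625.93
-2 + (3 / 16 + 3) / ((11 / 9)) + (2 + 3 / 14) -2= 0.82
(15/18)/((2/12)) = 5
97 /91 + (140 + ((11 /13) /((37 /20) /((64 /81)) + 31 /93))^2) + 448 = 73527176285665 /124798740703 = 589.17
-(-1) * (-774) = -774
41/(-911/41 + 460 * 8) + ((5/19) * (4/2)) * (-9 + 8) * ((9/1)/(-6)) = 2281474/2849411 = 0.80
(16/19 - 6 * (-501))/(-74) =-28565/703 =-40.63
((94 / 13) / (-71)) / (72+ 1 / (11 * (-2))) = -2068 / 1461109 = -0.00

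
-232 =-232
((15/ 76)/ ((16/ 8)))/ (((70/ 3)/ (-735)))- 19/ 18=-11393/ 2736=-4.16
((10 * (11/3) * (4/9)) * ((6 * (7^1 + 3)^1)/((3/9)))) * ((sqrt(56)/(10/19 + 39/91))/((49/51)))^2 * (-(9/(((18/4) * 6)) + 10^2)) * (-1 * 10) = 3158247488000/16129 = 195811735.88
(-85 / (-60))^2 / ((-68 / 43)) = -731 / 576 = -1.27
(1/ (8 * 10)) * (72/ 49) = 9/ 490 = 0.02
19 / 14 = 1.36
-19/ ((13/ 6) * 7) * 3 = -342/ 91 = -3.76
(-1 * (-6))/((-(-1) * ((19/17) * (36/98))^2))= 693889/19494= 35.60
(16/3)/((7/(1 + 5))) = 32/7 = 4.57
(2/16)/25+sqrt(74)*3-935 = -186999/200+3*sqrt(74) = -909.19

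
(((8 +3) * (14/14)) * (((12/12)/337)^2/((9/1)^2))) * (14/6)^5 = 184877/2235378627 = 0.00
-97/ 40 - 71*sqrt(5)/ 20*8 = -142*sqrt(5)/ 5 - 97/ 40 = -65.93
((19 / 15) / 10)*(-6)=-19 / 25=-0.76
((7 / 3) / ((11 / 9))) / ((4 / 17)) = 357 / 44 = 8.11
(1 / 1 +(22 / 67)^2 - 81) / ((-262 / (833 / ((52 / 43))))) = 3211495721 / 15289534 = 210.05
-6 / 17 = -0.35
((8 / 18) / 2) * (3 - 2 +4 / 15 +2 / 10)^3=0.70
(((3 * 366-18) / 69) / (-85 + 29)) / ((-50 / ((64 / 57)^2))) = 2048 / 290605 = 0.01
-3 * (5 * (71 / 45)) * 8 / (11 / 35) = -19880 / 33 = -602.42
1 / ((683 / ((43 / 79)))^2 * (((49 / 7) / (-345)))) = -637905 / 20379504943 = -0.00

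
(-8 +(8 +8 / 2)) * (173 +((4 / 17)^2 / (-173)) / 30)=518968828 / 749955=692.00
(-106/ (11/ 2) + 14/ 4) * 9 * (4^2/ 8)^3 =-12492/ 11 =-1135.64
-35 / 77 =-5 / 11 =-0.45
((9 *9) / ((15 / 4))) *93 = 10044 / 5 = 2008.80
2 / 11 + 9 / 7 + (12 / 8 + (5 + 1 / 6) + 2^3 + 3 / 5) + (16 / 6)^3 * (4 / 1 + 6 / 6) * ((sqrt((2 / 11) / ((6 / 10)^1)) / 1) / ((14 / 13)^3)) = 19328 / 1155 + 703040 * sqrt(330) / 305613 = 58.52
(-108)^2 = 11664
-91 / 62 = -1.47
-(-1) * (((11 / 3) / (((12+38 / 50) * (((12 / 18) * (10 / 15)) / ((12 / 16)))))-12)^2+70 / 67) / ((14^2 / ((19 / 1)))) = 36627500857 / 2827267072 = 12.96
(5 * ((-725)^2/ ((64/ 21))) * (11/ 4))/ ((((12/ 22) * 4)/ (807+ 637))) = 803593896875/ 512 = 1569519329.83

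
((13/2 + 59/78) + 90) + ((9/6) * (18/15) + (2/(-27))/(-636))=55282457/558090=99.06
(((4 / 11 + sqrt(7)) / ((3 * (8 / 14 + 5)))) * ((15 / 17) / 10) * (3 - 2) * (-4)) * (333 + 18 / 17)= -26502 * sqrt(7) / 3757 - 106008 / 41327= -21.23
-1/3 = -0.33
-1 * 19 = -19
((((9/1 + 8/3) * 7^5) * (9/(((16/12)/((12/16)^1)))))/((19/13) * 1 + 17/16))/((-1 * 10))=-1966419/50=-39328.38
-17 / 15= -1.13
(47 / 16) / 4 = 47 / 64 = 0.73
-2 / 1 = -2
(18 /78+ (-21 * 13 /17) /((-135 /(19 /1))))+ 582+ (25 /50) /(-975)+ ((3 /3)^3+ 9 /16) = 466263677 /795600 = 586.05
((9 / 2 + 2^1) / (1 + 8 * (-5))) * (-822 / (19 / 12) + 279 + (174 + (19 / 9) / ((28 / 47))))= 10.44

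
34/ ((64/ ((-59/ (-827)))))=1003/ 26464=0.04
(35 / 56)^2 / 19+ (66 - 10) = 68121 / 1216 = 56.02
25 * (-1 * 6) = -150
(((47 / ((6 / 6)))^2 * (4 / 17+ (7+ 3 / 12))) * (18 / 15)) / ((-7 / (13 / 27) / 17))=-14616953 / 630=-23201.51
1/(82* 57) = 1/4674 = 0.00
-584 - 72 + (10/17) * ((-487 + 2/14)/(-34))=-1310048/2023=-647.58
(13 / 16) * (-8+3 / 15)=-507 / 80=-6.34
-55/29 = -1.90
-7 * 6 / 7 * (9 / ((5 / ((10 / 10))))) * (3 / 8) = -81 / 20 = -4.05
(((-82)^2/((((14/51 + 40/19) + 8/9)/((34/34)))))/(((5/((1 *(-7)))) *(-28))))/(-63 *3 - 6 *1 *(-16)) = -1628889/1472810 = -1.11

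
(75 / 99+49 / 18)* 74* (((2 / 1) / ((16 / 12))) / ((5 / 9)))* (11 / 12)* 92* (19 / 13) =856957 / 10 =85695.70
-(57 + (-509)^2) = -259138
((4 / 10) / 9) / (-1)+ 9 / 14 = 0.60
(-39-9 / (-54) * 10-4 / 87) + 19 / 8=-8121 / 232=-35.00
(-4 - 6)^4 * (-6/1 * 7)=-420000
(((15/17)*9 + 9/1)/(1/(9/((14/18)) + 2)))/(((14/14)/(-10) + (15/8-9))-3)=-1094400/48671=-22.49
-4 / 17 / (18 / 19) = -0.25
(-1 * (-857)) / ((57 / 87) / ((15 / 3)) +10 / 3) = 372795 / 1507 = 247.38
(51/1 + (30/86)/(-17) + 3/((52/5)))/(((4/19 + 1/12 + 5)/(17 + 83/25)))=56429365932/286753025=196.79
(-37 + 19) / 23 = -18 / 23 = -0.78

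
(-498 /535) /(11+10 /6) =-747 /10165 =-0.07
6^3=216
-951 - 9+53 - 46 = -953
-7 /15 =-0.47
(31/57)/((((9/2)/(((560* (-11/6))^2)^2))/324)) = 22317962670080000/513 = 43504800526471.73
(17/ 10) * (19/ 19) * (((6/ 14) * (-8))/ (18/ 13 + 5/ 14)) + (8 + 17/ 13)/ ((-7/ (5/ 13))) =-7233557/ 1875055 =-3.86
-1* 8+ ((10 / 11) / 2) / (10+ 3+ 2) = -263 / 33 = -7.97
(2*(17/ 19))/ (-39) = -34/ 741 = -0.05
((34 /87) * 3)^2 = 1156 /841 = 1.37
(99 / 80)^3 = 970299 / 512000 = 1.90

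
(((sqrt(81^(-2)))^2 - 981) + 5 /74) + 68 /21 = -3322789501 /3398598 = -977.69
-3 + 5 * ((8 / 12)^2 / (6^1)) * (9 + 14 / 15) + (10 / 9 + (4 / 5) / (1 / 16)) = 5909 / 405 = 14.59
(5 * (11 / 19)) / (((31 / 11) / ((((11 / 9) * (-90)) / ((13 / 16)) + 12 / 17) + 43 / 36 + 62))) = -344081045 / 4686084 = -73.43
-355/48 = -7.40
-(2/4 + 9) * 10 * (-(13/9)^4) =2713295/6561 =413.55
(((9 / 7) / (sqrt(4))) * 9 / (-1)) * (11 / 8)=-891 / 112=-7.96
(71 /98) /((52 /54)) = 1917 /2548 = 0.75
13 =13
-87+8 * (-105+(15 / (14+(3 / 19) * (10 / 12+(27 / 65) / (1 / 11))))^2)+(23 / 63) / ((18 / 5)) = -22258161551489 / 24226847442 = -918.74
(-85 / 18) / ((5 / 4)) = -34 / 9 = -3.78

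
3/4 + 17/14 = 55/28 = 1.96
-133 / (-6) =133 / 6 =22.17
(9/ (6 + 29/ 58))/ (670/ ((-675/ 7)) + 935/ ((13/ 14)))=1215/ 877478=0.00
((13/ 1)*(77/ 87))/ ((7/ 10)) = 1430/ 87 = 16.44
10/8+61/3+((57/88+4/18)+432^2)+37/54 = 443473601/2376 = 186647.14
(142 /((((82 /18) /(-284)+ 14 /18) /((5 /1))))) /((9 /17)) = 3427880 /1947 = 1760.60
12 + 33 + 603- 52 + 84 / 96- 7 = 4719 / 8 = 589.88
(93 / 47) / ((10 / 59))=5487 / 470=11.67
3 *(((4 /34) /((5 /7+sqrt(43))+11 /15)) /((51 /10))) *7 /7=-319200 /130330619+220500 *sqrt(43) /130330619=0.01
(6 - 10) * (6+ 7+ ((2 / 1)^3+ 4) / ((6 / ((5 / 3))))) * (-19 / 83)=3724 / 249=14.96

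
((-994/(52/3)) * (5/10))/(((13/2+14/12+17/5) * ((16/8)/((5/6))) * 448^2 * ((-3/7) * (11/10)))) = 8875/777846784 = 0.00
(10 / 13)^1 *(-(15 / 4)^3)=-40.56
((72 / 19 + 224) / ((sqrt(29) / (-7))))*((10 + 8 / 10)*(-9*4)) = 58895424*sqrt(29) / 2755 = 115122.17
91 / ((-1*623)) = -13 / 89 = -0.15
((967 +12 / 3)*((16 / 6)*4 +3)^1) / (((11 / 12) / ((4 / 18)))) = 318488 / 99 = 3217.05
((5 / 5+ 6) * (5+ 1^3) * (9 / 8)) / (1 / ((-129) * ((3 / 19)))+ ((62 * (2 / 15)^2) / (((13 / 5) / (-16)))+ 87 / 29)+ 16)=4754295 / 1224344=3.88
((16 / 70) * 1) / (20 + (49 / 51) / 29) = 11832 / 1037015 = 0.01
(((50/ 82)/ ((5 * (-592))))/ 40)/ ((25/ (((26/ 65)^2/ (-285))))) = 1/ 8646900000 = 0.00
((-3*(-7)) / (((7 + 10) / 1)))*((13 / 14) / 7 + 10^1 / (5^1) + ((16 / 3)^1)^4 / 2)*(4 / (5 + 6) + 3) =119443141 / 70686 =1689.77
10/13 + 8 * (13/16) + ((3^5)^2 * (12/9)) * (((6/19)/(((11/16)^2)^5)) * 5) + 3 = 67522196173441825833/12813087752894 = 5269783.32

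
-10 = -10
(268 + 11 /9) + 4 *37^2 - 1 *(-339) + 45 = 55163 /9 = 6129.22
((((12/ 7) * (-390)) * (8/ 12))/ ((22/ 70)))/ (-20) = 780/ 11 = 70.91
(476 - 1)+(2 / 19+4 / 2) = 9065 / 19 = 477.11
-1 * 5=-5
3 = 3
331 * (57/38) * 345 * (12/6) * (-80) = -27406800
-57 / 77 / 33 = -19 / 847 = -0.02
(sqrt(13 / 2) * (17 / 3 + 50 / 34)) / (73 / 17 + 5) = 91 * sqrt(26) / 237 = 1.96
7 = 7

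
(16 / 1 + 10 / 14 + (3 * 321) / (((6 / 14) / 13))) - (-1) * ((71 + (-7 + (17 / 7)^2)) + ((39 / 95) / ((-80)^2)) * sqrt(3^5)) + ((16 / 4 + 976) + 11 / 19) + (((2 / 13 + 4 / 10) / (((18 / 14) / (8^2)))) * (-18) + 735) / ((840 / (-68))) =351 * sqrt(3) / 608000 + 18311151247 / 605150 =30258.86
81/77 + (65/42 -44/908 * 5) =247217/104874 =2.36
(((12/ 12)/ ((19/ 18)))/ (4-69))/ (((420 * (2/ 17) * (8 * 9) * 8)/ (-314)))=2669/ 16598400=0.00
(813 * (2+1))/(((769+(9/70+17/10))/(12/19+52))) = 28455000/170867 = 166.53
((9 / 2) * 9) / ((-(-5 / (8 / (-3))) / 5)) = -108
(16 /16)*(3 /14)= 0.21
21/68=0.31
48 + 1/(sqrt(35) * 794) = sqrt(35)/27790 + 48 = 48.00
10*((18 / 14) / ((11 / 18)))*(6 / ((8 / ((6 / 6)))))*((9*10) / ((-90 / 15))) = -18225 / 77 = -236.69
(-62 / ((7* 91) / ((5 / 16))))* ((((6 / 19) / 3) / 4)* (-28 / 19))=155 / 131404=0.00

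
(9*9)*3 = 243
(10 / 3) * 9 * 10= 300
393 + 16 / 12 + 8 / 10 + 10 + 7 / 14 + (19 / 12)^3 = 409.60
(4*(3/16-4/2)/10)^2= 841/1600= 0.53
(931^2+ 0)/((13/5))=333369.62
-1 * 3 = -3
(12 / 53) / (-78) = -2 / 689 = -0.00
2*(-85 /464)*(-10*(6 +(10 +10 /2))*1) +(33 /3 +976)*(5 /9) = 217595 /348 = 625.27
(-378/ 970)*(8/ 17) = -1512/ 8245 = -0.18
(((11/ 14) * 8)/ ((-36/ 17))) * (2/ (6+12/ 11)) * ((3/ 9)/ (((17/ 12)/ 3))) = -484/ 819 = -0.59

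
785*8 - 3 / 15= 31399 / 5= 6279.80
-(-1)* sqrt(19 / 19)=1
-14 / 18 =-7 / 9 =-0.78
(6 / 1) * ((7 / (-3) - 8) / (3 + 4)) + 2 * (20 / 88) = -647 / 77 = -8.40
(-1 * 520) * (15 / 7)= -7800 / 7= -1114.29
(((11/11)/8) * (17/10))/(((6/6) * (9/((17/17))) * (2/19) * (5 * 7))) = 323/50400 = 0.01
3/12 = 1/4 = 0.25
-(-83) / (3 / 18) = 498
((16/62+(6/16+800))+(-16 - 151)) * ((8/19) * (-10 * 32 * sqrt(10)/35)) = -7713.58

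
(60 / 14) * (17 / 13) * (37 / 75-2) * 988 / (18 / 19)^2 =-9295.34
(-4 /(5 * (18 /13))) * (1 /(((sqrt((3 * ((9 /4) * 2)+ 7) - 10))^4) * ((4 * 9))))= -26 /178605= -0.00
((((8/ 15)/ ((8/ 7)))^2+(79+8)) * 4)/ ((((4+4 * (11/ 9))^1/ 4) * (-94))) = -9812/ 5875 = -1.67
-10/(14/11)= -55/7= -7.86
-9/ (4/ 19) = -171/ 4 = -42.75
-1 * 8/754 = -4/377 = -0.01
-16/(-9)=16/9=1.78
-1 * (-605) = 605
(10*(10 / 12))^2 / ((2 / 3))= 104.17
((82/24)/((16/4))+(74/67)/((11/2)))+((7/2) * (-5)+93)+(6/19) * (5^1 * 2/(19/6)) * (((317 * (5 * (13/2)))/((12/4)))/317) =1115629849/12770736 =87.36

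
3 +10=13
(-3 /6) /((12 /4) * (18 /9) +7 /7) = -1 /14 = -0.07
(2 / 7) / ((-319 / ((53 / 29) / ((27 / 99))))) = -106 / 17661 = -0.01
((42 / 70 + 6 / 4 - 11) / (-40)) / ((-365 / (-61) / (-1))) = -5429 / 146000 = -0.04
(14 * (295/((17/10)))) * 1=41300/17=2429.41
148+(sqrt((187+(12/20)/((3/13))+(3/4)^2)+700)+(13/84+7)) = sqrt(356065)/20+13033/84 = 184.99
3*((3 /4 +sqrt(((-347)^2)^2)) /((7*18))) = 481639 /168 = 2866.90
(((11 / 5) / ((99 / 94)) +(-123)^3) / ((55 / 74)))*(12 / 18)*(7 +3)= -24786720616 / 1485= -16691394.35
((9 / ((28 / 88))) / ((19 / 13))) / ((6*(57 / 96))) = 13728 / 2527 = 5.43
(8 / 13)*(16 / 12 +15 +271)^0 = 8 / 13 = 0.62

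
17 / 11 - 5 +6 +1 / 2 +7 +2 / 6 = 685 / 66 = 10.38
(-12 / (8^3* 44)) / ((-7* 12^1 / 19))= 19 / 157696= 0.00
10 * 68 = 680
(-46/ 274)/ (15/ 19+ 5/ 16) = -6992/ 45895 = -0.15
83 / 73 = 1.14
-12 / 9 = -4 / 3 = -1.33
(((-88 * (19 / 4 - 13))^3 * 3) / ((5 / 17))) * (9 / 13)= 175639643784 / 65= 2702148365.91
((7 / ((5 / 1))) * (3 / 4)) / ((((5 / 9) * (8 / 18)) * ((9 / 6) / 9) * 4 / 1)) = 5103 / 800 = 6.38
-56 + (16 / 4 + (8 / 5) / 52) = -3378 / 65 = -51.97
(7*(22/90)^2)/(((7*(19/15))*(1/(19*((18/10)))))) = 121/75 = 1.61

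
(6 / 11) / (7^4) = 6 / 26411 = 0.00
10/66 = 5/33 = 0.15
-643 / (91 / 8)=-5144 / 91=-56.53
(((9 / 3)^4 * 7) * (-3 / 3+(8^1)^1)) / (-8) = -3969 / 8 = -496.12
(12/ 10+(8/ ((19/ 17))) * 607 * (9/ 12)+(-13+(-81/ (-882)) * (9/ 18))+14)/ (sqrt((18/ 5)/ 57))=12975.40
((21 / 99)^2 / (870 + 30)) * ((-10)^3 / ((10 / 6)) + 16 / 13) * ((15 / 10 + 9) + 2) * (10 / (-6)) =238385 / 382239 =0.62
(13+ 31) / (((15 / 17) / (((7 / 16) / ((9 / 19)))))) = 24871 / 540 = 46.06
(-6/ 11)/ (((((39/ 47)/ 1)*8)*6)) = -47/ 3432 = -0.01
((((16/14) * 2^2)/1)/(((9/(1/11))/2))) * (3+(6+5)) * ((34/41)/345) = 4352/1400355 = 0.00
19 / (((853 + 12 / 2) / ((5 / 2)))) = 95 / 1718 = 0.06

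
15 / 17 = 0.88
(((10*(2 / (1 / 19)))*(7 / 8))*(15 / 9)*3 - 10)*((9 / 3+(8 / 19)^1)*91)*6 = 58647225 / 19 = 3086696.05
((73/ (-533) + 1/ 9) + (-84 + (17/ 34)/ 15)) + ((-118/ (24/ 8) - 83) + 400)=9290549/ 47970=193.67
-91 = -91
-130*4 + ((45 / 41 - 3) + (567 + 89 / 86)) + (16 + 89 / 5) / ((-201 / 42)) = 46149589 / 1181210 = 39.07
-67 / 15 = -4.47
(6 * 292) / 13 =1752 / 13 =134.77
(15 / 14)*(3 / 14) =45 / 196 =0.23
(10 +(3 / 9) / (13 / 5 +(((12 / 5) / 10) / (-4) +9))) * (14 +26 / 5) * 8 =888832 / 577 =1540.44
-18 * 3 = -54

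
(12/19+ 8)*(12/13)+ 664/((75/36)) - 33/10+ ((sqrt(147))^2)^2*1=270864987/12350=21932.39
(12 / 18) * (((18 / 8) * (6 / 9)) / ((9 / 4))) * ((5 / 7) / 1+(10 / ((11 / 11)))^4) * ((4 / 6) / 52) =3590 / 63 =56.98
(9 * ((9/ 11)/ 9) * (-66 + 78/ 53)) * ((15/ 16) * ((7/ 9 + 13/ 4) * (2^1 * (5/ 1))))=-9298125/ 4664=-1993.59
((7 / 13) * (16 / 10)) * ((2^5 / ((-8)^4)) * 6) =21 / 520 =0.04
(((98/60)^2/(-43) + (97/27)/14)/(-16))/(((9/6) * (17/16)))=-158129/20723850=-0.01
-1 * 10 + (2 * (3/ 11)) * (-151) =-1016/ 11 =-92.36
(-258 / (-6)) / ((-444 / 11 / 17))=-8041 / 444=-18.11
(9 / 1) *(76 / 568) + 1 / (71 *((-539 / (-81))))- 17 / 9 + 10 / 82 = -15832637 / 28242522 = -0.56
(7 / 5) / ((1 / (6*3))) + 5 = 151 / 5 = 30.20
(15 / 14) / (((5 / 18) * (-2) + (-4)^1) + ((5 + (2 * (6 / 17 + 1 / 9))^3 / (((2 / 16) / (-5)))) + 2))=-53723655 / 1480871756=-0.04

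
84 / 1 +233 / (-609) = 50923 / 609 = 83.62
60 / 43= 1.40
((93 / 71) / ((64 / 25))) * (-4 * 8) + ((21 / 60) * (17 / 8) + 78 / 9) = -237293 / 34080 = -6.96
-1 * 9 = -9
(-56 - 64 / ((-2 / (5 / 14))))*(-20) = 6240 / 7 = 891.43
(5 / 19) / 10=1 / 38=0.03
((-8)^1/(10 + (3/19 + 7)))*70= -5320/163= -32.64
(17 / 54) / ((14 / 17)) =289 / 756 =0.38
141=141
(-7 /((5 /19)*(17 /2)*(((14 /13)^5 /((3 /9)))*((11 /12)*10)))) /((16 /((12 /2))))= -21163701 /718379200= -0.03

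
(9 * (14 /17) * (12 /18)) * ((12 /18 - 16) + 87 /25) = -24892 /425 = -58.57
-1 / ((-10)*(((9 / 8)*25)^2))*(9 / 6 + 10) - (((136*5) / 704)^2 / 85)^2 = 20239961123 / 15179788800000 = 0.00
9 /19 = 0.47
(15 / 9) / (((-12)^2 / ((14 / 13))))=35 / 2808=0.01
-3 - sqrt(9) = -6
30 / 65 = 6 / 13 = 0.46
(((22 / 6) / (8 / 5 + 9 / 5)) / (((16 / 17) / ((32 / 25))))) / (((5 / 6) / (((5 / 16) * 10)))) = 11 / 2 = 5.50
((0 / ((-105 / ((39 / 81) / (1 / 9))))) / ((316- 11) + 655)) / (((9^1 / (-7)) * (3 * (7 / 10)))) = 0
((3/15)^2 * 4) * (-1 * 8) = -32/25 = -1.28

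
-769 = -769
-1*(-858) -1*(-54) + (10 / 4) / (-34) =62011 / 68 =911.93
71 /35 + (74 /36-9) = -3097 /630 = -4.92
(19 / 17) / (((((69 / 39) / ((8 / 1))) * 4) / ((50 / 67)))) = 24700 / 26197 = 0.94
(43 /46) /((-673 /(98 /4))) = -2107 /61916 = -0.03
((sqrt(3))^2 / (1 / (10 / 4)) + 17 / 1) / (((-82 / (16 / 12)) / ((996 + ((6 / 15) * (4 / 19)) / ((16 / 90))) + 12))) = -312963 / 779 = -401.75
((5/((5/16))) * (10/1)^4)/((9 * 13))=160000/117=1367.52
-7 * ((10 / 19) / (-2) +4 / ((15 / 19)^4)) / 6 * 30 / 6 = -67558897 / 1154250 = -58.53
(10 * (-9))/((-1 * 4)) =45/2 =22.50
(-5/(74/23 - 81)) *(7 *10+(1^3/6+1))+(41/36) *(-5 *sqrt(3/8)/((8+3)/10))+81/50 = 831176/134175 - 1025 *sqrt(6)/792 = 3.02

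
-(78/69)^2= -1.28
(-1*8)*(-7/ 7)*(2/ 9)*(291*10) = 15520/ 3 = 5173.33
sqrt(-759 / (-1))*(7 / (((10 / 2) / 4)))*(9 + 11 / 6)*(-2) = -364*sqrt(759) / 3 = -3342.73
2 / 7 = 0.29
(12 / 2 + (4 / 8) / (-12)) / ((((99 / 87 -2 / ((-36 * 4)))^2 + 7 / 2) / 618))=762.89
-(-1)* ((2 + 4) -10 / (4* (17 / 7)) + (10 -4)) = 373 / 34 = 10.97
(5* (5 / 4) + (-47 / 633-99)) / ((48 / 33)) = -2585341 / 40512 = -63.82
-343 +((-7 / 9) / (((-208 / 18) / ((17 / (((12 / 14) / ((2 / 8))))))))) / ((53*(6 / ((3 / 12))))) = -1088993983 / 3174912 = -343.00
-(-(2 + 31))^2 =-1089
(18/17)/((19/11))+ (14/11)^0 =521/323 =1.61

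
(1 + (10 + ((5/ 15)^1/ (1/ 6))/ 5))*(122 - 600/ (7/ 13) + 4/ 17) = -6729078/ 595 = -11309.37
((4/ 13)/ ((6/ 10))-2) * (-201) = 3886/ 13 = 298.92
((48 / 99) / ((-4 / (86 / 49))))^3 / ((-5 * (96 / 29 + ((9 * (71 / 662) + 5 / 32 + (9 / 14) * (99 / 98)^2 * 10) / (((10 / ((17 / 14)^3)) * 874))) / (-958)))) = 8208131435402479271936 / 14110488790637857989059403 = 0.00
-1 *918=-918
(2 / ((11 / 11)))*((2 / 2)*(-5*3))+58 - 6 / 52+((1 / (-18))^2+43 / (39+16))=6641581 / 231660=28.67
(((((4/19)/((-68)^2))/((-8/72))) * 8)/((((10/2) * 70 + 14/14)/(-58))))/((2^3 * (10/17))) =29/251940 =0.00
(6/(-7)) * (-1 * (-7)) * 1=-6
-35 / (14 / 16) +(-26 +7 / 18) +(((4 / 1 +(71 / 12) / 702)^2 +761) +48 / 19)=962671262275 / 1348311744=713.98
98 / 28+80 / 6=101 / 6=16.83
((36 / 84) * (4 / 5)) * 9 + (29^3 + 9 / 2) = 1707761 / 70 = 24396.59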